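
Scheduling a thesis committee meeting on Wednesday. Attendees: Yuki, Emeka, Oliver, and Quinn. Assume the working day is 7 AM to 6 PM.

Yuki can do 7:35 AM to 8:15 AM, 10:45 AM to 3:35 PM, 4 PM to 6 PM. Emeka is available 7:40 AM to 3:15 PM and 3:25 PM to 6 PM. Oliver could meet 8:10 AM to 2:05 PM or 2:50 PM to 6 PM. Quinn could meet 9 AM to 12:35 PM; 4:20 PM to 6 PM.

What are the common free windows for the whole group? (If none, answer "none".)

Yuki ∩ Emeka: 07:40-08:15, 10:45-15:15, 15:25-15:35, 16:00-18:00.
Yuki ∩ Emeka ∩ Oliver: 08:10-08:15, 10:45-14:05, 14:50-15:15, 15:25-15:35, 16:00-18:00.
Yuki ∩ Emeka ∩ Oliver ∩ Quinn: 10:45-12:35, 16:20-18:00.
So the common availability across everyone is 10:45-12:35, 16:20-18:00.

10:45-12:35, 16:20-18:00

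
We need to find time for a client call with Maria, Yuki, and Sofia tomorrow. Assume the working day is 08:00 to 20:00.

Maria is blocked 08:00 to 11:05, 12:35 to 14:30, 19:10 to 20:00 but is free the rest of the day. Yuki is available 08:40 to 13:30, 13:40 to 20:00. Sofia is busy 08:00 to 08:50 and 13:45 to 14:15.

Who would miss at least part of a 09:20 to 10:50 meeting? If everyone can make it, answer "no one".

Maria

Maria free: 11:05-12:35, 14:30-19:10 (invert busy blocks within the working day).
Yuki free: 08:40-13:30, 13:40-20:00.
Sofia free: 08:50-13:45, 14:15-20:00 (invert busy blocks within the working day).
Maria: not fully free for 09:20-10:50. Yuki: free for 09:20-10:50. Sofia: free for 09:20-10:50.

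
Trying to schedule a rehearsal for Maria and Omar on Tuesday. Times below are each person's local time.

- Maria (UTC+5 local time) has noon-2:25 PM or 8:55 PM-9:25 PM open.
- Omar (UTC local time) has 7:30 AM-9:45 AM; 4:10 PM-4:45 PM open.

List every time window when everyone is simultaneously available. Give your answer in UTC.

07:30-09:25, 16:10-16:25

Maria in UTC: 07:00-09:25, 15:55-16:25 (subtract 5h to convert from UTC+5).
Omar in UTC: 07:30-09:45, 16:10-16:45.
Maria ∩ Omar: 07:30-09:25, 16:10-16:25.
Those are the intersection windows.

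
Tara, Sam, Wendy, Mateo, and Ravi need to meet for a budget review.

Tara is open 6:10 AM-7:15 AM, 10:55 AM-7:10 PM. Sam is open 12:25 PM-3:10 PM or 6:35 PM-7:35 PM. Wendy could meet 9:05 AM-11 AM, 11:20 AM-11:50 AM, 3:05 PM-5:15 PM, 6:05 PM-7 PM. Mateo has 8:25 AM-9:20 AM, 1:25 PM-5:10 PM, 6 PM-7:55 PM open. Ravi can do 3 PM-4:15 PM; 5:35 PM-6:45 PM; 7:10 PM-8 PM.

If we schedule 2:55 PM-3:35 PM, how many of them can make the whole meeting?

2

Tara and Mateo can make the full 14:55-15:35 slot — that's 2.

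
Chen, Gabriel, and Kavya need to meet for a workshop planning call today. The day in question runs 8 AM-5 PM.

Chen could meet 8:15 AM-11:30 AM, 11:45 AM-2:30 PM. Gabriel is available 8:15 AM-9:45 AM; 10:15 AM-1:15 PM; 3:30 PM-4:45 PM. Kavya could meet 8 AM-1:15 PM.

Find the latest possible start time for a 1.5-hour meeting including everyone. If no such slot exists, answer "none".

Chen ∩ Gabriel: 08:15-09:45, 10:15-11:30, 11:45-13:15.
Chen ∩ Gabriel ∩ Kavya: 08:15-09:45, 10:15-11:30, 11:45-13:15.
The last common window of at least 90 minutes is 11:45-13:15; a 90-minute meeting can start as late as 11:45 and still end by 13:15.

11:45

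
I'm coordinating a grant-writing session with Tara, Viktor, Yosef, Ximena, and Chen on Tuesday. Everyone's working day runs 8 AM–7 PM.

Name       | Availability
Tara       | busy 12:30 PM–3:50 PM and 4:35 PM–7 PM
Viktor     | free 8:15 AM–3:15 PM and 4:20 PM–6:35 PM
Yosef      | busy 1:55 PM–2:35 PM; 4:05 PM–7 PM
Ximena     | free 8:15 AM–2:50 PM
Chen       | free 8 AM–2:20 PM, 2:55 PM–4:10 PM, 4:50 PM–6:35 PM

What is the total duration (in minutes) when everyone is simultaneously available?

Tara free: 08:00-12:30, 15:50-16:35 (invert busy blocks within the working day).
Viktor free: 08:15-15:15, 16:20-18:35.
Yosef free: 08:00-13:55, 14:35-16:05 (invert busy blocks within the working day).
Ximena free: 08:15-14:50.
Chen free: 08:00-14:20, 14:55-16:10, 16:50-18:35.
Tara ∩ Viktor: 08:15-12:30, 16:20-16:35.
Tara ∩ Viktor ∩ Yosef: 08:15-12:30.
Tara ∩ Viktor ∩ Yosef ∩ Ximena: 08:15-12:30.
Tara ∩ Viktor ∩ Yosef ∩ Ximena ∩ Chen: 08:15-12:30.
That's a single block of 255 minutes.

255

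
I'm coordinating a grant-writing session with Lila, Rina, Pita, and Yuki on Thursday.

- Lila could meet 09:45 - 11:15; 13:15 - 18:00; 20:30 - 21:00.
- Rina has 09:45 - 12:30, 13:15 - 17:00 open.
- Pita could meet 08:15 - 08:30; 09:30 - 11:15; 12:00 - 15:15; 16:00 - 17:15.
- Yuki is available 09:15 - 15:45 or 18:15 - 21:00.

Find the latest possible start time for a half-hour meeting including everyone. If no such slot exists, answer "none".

Lila ∩ Rina: 09:45-11:15, 13:15-17:00.
Lila ∩ Rina ∩ Pita: 09:45-11:15, 13:15-15:15, 16:00-17:00.
Lila ∩ Rina ∩ Pita ∩ Yuki: 09:45-11:15, 13:15-15:15.
The last common window of at least 30 minutes is 13:15-15:15; a 30-minute meeting can start as late as 14:45 and still end by 15:15.

14:45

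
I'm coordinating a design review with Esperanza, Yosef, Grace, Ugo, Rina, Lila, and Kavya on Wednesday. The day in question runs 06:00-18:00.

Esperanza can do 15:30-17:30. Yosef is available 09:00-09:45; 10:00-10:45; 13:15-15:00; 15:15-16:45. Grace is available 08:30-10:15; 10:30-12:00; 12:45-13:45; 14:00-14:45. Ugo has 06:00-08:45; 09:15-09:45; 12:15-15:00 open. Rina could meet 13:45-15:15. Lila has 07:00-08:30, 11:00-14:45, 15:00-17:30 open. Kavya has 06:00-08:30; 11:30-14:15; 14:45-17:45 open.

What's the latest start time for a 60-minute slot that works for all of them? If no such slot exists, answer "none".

none

Esperanza ∩ Yosef: 15:30-16:45.
Esperanza ∩ Yosef ∩ Grace: ∅.
Esperanza ∩ Yosef ∩ Grace ∩ Ugo: ∅.
Esperanza ∩ Yosef ∩ Grace ∩ Ugo ∩ Rina: ∅.
Esperanza ∩ Yosef ∩ Grace ∩ Ugo ∩ Rina ∩ Lila: ∅.
Esperanza ∩ Yosef ∩ Grace ∩ Ugo ∩ Rina ∩ Lila ∩ Kavya: ∅.
There is no time when everyone is free.
No common window is at least 60 minutes long.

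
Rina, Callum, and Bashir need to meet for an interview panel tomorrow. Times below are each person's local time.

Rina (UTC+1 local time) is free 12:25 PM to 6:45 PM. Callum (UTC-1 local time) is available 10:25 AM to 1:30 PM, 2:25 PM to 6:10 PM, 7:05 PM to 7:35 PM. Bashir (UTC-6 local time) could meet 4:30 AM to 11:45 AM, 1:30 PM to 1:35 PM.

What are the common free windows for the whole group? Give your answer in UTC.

Rina in UTC: 11:25-17:45 (subtract 1h to convert from UTC+1).
Callum in UTC: 11:25-14:30, 15:25-19:10, 20:05-20:35 (add 1h to convert from UTC-1).
Bashir in UTC: 10:30-17:45, 19:30-19:35 (add 6h to convert from UTC-6).
Rina ∩ Callum: 11:25-14:30, 15:25-17:45.
Rina ∩ Callum ∩ Bashir: 11:25-14:30, 15:25-17:45.

11:25-14:30, 15:25-17:45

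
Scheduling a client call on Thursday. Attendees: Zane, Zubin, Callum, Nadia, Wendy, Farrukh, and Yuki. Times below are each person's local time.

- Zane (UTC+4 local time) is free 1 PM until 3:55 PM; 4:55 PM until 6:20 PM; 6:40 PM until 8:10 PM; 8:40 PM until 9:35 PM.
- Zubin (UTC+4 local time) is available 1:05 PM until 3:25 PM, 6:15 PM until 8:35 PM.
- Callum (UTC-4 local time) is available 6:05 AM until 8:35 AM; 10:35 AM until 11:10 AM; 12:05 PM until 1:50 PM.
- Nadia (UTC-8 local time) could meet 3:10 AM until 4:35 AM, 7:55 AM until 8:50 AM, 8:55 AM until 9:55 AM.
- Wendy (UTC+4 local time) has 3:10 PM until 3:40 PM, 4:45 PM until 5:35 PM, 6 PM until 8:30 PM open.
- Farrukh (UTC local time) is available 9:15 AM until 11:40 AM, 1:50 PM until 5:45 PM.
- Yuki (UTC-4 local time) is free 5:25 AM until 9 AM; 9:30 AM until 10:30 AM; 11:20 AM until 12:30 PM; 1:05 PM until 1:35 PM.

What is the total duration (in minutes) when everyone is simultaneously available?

20

Zane in UTC: 09:00-11:55, 12:55-14:20, 14:40-16:10, 16:40-17:35 (subtract 4h to convert from UTC+4).
Zubin in UTC: 09:05-11:25, 14:15-16:35 (subtract 4h to convert from UTC+4).
Callum in UTC: 10:05-12:35, 14:35-15:10, 16:05-17:50 (add 4h to convert from UTC-4).
Nadia in UTC: 11:10-12:35, 15:55-16:50, 16:55-17:55 (add 8h to convert from UTC-8).
Wendy in UTC: 11:10-11:40, 12:45-13:35, 14:00-16:30 (subtract 4h to convert from UTC+4).
Farrukh in UTC: 09:15-11:40, 13:50-17:45.
Yuki in UTC: 09:25-13:00, 13:30-14:30, 15:20-16:30, 17:05-17:35 (add 4h to convert from UTC-4).
Zane ∩ Zubin: 09:05-11:25, 14:15-14:20, 14:40-16:10.
Zane ∩ Zubin ∩ Callum: 10:05-11:25, 14:40-15:10, 16:05-16:10.
Zane ∩ Zubin ∩ Callum ∩ Nadia: 11:10-11:25, 16:05-16:10.
Zane ∩ Zubin ∩ Callum ∩ Nadia ∩ Wendy: 11:10-11:25, 16:05-16:10.
Zane ∩ Zubin ∩ Callum ∩ Nadia ∩ Wendy ∩ Farrukh: 11:10-11:25, 16:05-16:10.
Zane ∩ Zubin ∩ Callum ∩ Nadia ∩ Wendy ∩ Farrukh ∩ Yuki: 11:10-11:25, 16:05-16:10.
Summing the common windows: 15 + 5 = 20 minutes.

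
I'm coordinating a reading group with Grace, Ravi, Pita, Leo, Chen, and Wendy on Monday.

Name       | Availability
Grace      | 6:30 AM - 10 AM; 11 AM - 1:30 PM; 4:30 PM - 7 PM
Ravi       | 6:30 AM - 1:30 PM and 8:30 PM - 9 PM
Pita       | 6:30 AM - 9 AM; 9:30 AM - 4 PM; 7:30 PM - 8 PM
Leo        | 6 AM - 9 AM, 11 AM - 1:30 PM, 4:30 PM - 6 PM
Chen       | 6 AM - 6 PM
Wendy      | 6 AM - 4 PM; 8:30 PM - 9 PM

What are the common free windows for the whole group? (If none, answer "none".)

Grace ∩ Ravi: 06:30-10:00, 11:00-13:30.
Grace ∩ Ravi ∩ Pita: 06:30-09:00, 09:30-10:00, 11:00-13:30.
Grace ∩ Ravi ∩ Pita ∩ Leo: 06:30-09:00, 11:00-13:30.
Grace ∩ Ravi ∩ Pita ∩ Leo ∩ Chen: 06:30-09:00, 11:00-13:30.
Grace ∩ Ravi ∩ Pita ∩ Leo ∩ Chen ∩ Wendy: 06:30-09:00, 11:00-13:30.

06:30-09:00, 11:00-13:30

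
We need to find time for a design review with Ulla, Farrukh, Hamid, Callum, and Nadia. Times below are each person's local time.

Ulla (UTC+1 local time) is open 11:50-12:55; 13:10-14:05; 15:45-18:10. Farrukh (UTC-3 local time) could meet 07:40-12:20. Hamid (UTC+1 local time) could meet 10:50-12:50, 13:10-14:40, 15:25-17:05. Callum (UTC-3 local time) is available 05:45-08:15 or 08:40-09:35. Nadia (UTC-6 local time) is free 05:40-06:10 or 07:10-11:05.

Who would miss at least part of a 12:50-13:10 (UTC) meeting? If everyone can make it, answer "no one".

Callum, Nadia, Ulla

Ulla in UTC: 10:50-11:55, 12:10-13:05, 14:45-17:10 (subtract 1h to convert from UTC+1).
Farrukh in UTC: 10:40-15:20 (add 3h to convert from UTC-3).
Hamid in UTC: 09:50-11:50, 12:10-13:40, 14:25-16:05 (subtract 1h to convert from UTC+1).
Callum in UTC: 08:45-11:15, 11:40-12:35 (add 3h to convert from UTC-3).
Nadia in UTC: 11:40-12:10, 13:10-17:05 (add 6h to convert from UTC-6).
Ulla: not fully free for 12:50-13:10. Farrukh: free for 12:50-13:10. Hamid: free for 12:50-13:10. Callum: not fully free for 12:50-13:10. Nadia: not fully free for 12:50-13:10.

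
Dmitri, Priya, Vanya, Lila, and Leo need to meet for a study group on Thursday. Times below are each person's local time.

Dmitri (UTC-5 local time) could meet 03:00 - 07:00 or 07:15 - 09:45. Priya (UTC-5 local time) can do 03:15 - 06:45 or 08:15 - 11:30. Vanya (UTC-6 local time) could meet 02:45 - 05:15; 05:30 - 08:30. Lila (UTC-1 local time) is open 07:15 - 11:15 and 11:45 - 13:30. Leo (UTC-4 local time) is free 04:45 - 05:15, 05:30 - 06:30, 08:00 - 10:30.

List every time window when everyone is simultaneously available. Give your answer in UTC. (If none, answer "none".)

Dmitri in UTC: 08:00-12:00, 12:15-14:45 (add 5h to convert from UTC-5).
Priya in UTC: 08:15-11:45, 13:15-16:30 (add 5h to convert from UTC-5).
Vanya in UTC: 08:45-11:15, 11:30-14:30 (add 6h to convert from UTC-6).
Lila in UTC: 08:15-12:15, 12:45-14:30 (add 1h to convert from UTC-1).
Leo in UTC: 08:45-09:15, 09:30-10:30, 12:00-14:30 (add 4h to convert from UTC-4).
Dmitri ∩ Priya: 08:15-11:45, 13:15-14:45.
Dmitri ∩ Priya ∩ Vanya: 08:45-11:15, 11:30-11:45, 13:15-14:30.
Dmitri ∩ Priya ∩ Vanya ∩ Lila: 08:45-11:15, 11:30-11:45, 13:15-14:30.
Dmitri ∩ Priya ∩ Vanya ∩ Lila ∩ Leo: 08:45-09:15, 09:30-10:30, 13:15-14:30.

08:45-09:15, 09:30-10:30, 13:15-14:30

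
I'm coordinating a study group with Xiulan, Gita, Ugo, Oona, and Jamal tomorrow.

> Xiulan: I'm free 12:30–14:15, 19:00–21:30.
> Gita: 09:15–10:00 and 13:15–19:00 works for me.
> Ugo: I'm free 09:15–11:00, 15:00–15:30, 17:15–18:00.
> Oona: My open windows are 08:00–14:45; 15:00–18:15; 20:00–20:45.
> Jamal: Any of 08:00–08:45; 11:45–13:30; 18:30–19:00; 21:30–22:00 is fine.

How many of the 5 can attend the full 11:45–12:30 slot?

Oona and Jamal can make the full 11:45-12:30 slot — that's 2.

2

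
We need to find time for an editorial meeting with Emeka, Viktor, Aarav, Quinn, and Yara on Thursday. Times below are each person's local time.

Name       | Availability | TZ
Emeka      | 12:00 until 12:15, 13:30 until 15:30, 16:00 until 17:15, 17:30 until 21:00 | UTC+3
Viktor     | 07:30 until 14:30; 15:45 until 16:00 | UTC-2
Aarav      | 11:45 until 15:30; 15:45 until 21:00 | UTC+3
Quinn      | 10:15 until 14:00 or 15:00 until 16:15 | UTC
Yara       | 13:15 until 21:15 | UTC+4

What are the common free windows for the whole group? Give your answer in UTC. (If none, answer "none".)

10:30-12:30, 13:00-14:00, 15:00-16:15

Emeka in UTC: 09:00-09:15, 10:30-12:30, 13:00-14:15, 14:30-18:00 (subtract 3h to convert from UTC+3).
Viktor in UTC: 09:30-16:30, 17:45-18:00 (add 2h to convert from UTC-2).
Aarav in UTC: 08:45-12:30, 12:45-18:00 (subtract 3h to convert from UTC+3).
Quinn in UTC: 10:15-14:00, 15:00-16:15.
Yara in UTC: 09:15-17:15 (subtract 4h to convert from UTC+4).
Emeka ∩ Viktor: 10:30-12:30, 13:00-14:15, 14:30-16:30, 17:45-18:00.
Emeka ∩ Viktor ∩ Aarav: 10:30-12:30, 13:00-14:15, 14:30-16:30, 17:45-18:00.
Emeka ∩ Viktor ∩ Aarav ∩ Quinn: 10:30-12:30, 13:00-14:00, 15:00-16:15.
Emeka ∩ Viktor ∩ Aarav ∩ Quinn ∩ Yara: 10:30-12:30, 13:00-14:00, 15:00-16:15.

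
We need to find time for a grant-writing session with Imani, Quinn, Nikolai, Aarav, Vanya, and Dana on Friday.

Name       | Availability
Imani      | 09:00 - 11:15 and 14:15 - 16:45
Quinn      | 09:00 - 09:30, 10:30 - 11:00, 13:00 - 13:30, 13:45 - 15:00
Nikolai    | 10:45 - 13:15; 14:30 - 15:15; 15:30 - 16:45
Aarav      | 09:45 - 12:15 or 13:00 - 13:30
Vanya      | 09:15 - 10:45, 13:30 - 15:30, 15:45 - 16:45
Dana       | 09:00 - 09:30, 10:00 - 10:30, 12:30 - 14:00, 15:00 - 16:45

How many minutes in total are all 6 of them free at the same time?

0

Imani ∩ Quinn: 09:00-09:30, 10:30-11:00, 14:15-15:00.
Imani ∩ Quinn ∩ Nikolai: 10:45-11:00, 14:30-15:00.
Imani ∩ Quinn ∩ Nikolai ∩ Aarav: 10:45-11:00.
Imani ∩ Quinn ∩ Nikolai ∩ Aarav ∩ Vanya: ∅.
Imani ∩ Quinn ∩ Nikolai ∩ Aarav ∩ Vanya ∩ Dana: ∅.
There is no time when everyone is free.
There is no common window, so the total is 0 minutes.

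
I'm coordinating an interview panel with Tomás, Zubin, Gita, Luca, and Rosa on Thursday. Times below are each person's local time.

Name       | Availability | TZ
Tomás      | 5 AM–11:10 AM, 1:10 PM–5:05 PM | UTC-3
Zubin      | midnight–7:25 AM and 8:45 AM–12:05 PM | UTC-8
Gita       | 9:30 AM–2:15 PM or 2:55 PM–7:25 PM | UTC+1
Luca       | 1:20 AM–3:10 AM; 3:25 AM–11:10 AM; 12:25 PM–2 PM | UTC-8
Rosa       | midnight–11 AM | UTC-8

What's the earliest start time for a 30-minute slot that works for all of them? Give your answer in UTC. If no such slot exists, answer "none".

Tomás in UTC: 08:00-14:10, 16:10-20:05 (add 3h to convert from UTC-3).
Zubin in UTC: 08:00-15:25, 16:45-20:05 (add 8h to convert from UTC-8).
Gita in UTC: 08:30-13:15, 13:55-18:25 (subtract 1h to convert from UTC+1).
Luca in UTC: 09:20-11:10, 11:25-19:10, 20:25-22:00 (add 8h to convert from UTC-8).
Rosa in UTC: 08:00-19:00 (add 8h to convert from UTC-8).
Tomás ∩ Zubin: 08:00-14:10, 16:45-20:05.
Tomás ∩ Zubin ∩ Gita: 08:30-13:15, 13:55-14:10, 16:45-18:25.
Tomás ∩ Zubin ∩ Gita ∩ Luca: 09:20-11:10, 11:25-13:15, 13:55-14:10, 16:45-18:25.
Tomás ∩ Zubin ∩ Gita ∩ Luca ∩ Rosa: 09:20-11:10, 11:25-13:15, 13:55-14:10, 16:45-18:25.
So the common availability across everyone is 09:20-11:10, 11:25-13:15, 13:55-14:10, 16:45-18:25.
The first common window of at least 30 minutes is 09:20-11:10, so the earliest start is 09:20.

09:20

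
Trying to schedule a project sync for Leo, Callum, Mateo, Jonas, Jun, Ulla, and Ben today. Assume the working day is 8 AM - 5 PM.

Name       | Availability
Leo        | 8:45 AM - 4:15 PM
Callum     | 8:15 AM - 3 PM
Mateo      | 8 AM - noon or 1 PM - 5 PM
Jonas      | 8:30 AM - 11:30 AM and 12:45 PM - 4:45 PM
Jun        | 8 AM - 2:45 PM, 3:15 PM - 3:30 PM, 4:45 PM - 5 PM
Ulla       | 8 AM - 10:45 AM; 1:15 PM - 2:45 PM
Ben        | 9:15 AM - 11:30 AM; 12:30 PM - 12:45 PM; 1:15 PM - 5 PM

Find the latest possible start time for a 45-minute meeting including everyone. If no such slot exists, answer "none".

14:00

Leo ∩ Callum: 08:45-15:00.
Leo ∩ Callum ∩ Mateo: 08:45-12:00, 13:00-15:00.
Leo ∩ Callum ∩ Mateo ∩ Jonas: 08:45-11:30, 13:00-15:00.
Leo ∩ Callum ∩ Mateo ∩ Jonas ∩ Jun: 08:45-11:30, 13:00-14:45.
Leo ∩ Callum ∩ Mateo ∩ Jonas ∩ Jun ∩ Ulla: 08:45-10:45, 13:15-14:45.
Leo ∩ Callum ∩ Mateo ∩ Jonas ∩ Jun ∩ Ulla ∩ Ben: 09:15-10:45, 13:15-14:45.
Those are the intersection windows.
The last common window of at least 45 minutes is 13:15-14:45; a 45-minute meeting can start as late as 14:00 and still end by 14:45.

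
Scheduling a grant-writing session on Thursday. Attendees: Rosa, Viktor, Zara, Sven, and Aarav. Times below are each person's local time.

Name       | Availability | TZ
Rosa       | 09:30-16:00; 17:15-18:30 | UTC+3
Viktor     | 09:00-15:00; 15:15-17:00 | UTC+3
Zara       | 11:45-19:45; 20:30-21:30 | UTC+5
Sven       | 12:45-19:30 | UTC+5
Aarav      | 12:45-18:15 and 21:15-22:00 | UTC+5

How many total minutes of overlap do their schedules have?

Rosa in UTC: 06:30-13:00, 14:15-15:30 (subtract 3h to convert from UTC+3).
Viktor in UTC: 06:00-12:00, 12:15-14:00 (subtract 3h to convert from UTC+3).
Zara in UTC: 06:45-14:45, 15:30-16:30 (subtract 5h to convert from UTC+5).
Sven in UTC: 07:45-14:30 (subtract 5h to convert from UTC+5).
Aarav in UTC: 07:45-13:15, 16:15-17:00 (subtract 5h to convert from UTC+5).
Rosa ∩ Viktor: 06:30-12:00, 12:15-13:00.
Rosa ∩ Viktor ∩ Zara: 06:45-12:00, 12:15-13:00.
Rosa ∩ Viktor ∩ Zara ∩ Sven: 07:45-12:00, 12:15-13:00.
Rosa ∩ Viktor ∩ Zara ∩ Sven ∩ Aarav: 07:45-12:00, 12:15-13:00.
Summing the common windows: 255 + 45 = 300 minutes.

300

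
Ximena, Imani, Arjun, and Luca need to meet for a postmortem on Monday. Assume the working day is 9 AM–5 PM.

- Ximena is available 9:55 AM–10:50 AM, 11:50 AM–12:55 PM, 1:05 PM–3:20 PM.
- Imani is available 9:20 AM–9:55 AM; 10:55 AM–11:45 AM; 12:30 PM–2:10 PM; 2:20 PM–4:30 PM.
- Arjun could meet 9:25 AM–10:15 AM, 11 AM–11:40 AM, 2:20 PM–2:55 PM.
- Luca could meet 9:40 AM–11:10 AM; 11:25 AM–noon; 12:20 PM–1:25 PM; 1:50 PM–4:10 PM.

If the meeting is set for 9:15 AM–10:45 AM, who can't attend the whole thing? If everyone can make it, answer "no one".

Ximena: not fully free for 09:15-10:45. Imani: not fully free for 09:15-10:45. Arjun: not fully free for 09:15-10:45. Luca: not fully free for 09:15-10:45.

Arjun, Imani, Luca, Ximena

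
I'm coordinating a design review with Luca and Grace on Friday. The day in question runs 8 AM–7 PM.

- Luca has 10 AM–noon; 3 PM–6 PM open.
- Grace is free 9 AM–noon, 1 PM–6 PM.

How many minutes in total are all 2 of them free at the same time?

Luca ∩ Grace: 10:00-12:00, 15:00-18:00.
Summing the common windows: 120 + 180 = 300 minutes.

300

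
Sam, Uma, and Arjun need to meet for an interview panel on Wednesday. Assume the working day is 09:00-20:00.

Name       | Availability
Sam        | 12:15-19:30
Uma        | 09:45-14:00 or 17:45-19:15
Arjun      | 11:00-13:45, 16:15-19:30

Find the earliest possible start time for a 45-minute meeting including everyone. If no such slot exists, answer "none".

Sam ∩ Uma: 12:15-14:00, 17:45-19:15.
Sam ∩ Uma ∩ Arjun: 12:15-13:45, 17:45-19:15.
The first common window of at least 45 minutes is 12:15-13:45, so the earliest start is 12:15.

12:15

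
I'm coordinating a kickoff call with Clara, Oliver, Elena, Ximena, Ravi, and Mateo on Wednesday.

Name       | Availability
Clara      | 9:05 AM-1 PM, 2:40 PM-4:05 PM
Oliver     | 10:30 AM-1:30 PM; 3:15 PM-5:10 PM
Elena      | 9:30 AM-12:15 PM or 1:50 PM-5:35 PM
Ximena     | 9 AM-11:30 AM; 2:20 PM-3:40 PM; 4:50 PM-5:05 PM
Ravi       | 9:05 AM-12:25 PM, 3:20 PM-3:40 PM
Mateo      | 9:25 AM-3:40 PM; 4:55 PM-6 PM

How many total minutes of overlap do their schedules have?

Clara ∩ Oliver: 10:30-13:00, 15:15-16:05.
Clara ∩ Oliver ∩ Elena: 10:30-12:15, 15:15-16:05.
Clara ∩ Oliver ∩ Elena ∩ Ximena: 10:30-11:30, 15:15-15:40.
Clara ∩ Oliver ∩ Elena ∩ Ximena ∩ Ravi: 10:30-11:30, 15:20-15:40.
Clara ∩ Oliver ∩ Elena ∩ Ximena ∩ Ravi ∩ Mateo: 10:30-11:30, 15:20-15:40.
Summing the common windows: 60 + 20 = 80 minutes.

80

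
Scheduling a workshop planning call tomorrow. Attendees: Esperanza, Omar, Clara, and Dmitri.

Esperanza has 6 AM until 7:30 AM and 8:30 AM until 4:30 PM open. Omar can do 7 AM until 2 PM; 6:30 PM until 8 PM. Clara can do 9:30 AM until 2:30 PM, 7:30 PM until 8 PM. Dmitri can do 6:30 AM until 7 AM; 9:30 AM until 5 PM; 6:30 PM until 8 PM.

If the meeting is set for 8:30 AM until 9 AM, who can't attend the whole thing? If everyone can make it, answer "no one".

Clara, Dmitri

Esperanza: free for 08:30-09:00. Omar: free for 08:30-09:00. Clara: not fully free for 08:30-09:00. Dmitri: not fully free for 08:30-09:00.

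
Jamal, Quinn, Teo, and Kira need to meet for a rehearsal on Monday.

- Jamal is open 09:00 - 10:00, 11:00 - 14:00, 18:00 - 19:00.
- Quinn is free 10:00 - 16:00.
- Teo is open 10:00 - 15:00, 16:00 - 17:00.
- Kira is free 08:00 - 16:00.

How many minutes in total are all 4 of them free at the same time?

180

Jamal ∩ Quinn: 11:00-14:00.
Jamal ∩ Quinn ∩ Teo: 11:00-14:00.
Jamal ∩ Quinn ∩ Teo ∩ Kira: 11:00-14:00.
So the common availability across everyone is 11:00-14:00.
That's a single block of 180 minutes.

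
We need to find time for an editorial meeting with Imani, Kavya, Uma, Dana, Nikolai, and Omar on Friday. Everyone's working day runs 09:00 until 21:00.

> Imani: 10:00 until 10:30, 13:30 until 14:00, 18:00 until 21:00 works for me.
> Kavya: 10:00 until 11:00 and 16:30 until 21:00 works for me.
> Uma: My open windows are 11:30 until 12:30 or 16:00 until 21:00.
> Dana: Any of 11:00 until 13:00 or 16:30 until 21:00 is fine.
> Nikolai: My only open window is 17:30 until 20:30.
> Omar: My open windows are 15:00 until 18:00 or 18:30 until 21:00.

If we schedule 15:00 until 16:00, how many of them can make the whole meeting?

Omar can make the full 15:00-16:00 slot — that's 1.

1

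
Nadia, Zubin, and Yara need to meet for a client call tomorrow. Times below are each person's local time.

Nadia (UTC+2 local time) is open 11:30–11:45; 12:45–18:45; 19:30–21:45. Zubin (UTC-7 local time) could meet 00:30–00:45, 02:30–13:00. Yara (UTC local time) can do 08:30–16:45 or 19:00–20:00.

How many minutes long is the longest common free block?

Nadia in UTC: 09:30-09:45, 10:45-16:45, 17:30-19:45 (subtract 2h to convert from UTC+2).
Zubin in UTC: 07:30-07:45, 09:30-20:00 (add 7h to convert from UTC-7).
Yara in UTC: 08:30-16:45, 19:00-20:00.
Nadia ∩ Zubin: 09:30-09:45, 10:45-16:45, 17:30-19:45.
Nadia ∩ Zubin ∩ Yara: 09:30-09:45, 10:45-16:45, 19:00-19:45.
So the common availability across everyone is 09:30-09:45, 10:45-16:45, 19:00-19:45.
The longest is 10:45-16:45 at 360 minutes.

360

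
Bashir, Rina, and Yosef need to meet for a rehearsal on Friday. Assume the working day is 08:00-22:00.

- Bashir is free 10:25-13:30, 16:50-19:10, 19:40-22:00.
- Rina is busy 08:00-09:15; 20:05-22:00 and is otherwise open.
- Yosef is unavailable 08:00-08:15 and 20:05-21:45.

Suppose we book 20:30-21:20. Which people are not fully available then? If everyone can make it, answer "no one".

Bashir free: 10:25-13:30, 16:50-19:10, 19:40-22:00.
Rina free: 09:15-20:05 (invert busy blocks within the working day).
Yosef free: 08:15-20:05, 21:45-22:00 (invert busy blocks within the working day).
Bashir: free for 20:30-21:20. Rina: not fully free for 20:30-21:20. Yosef: not fully free for 20:30-21:20.

Rina, Yosef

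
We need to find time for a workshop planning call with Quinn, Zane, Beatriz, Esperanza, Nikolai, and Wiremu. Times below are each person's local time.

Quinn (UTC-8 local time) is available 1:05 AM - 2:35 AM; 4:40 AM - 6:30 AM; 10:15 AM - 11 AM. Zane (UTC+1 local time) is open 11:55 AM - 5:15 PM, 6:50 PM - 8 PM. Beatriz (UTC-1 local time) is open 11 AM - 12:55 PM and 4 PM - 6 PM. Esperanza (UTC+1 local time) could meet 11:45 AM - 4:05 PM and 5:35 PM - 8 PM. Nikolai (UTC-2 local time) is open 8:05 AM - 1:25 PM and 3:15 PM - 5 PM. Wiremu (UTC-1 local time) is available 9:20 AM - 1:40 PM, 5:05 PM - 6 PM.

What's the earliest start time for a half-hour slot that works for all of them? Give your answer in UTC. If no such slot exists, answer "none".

12:40

Quinn in UTC: 09:05-10:35, 12:40-14:30, 18:15-19:00 (add 8h to convert from UTC-8).
Zane in UTC: 10:55-16:15, 17:50-19:00 (subtract 1h to convert from UTC+1).
Beatriz in UTC: 12:00-13:55, 17:00-19:00 (add 1h to convert from UTC-1).
Esperanza in UTC: 10:45-15:05, 16:35-19:00 (subtract 1h to convert from UTC+1).
Nikolai in UTC: 10:05-15:25, 17:15-19:00 (add 2h to convert from UTC-2).
Wiremu in UTC: 10:20-14:40, 18:05-19:00 (add 1h to convert from UTC-1).
Quinn ∩ Zane: 12:40-14:30, 18:15-19:00.
Quinn ∩ Zane ∩ Beatriz: 12:40-13:55, 18:15-19:00.
Quinn ∩ Zane ∩ Beatriz ∩ Esperanza: 12:40-13:55, 18:15-19:00.
Quinn ∩ Zane ∩ Beatriz ∩ Esperanza ∩ Nikolai: 12:40-13:55, 18:15-19:00.
Quinn ∩ Zane ∩ Beatriz ∩ Esperanza ∩ Nikolai ∩ Wiremu: 12:40-13:55, 18:15-19:00.
The first common window of at least 30 minutes is 12:40-13:55, so the earliest start is 12:40.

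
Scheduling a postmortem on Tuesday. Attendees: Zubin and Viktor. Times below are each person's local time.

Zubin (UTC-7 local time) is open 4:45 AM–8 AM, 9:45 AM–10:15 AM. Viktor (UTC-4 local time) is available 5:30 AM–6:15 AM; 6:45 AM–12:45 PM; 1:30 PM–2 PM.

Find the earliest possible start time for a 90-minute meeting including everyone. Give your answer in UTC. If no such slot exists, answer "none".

11:45

Zubin in UTC: 11:45-15:00, 16:45-17:15 (add 7h to convert from UTC-7).
Viktor in UTC: 09:30-10:15, 10:45-16:45, 17:30-18:00 (add 4h to convert from UTC-4).
Zubin ∩ Viktor: 11:45-15:00.
The first common window of at least 90 minutes is 11:45-15:00, so the earliest start is 11:45.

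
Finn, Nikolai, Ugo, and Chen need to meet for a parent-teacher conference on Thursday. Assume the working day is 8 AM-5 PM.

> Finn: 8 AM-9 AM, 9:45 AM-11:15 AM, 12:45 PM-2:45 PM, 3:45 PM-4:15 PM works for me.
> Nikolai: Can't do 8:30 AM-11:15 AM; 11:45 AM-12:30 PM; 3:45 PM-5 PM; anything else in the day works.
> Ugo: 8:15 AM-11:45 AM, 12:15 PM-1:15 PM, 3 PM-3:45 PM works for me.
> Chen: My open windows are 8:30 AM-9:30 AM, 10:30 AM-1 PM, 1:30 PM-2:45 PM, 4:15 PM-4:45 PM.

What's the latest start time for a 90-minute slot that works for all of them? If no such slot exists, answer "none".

none

Finn free: 08:00-09:00, 09:45-11:15, 12:45-14:45, 15:45-16:15.
Nikolai free: 08:00-08:30, 11:15-11:45, 12:30-15:45 (invert busy blocks within the working day).
Ugo free: 08:15-11:45, 12:15-13:15, 15:00-15:45.
Chen free: 08:30-09:30, 10:30-13:00, 13:30-14:45, 16:15-16:45.
Finn ∩ Nikolai: 08:00-08:30, 12:45-14:45.
Finn ∩ Nikolai ∩ Ugo: 08:15-08:30, 12:45-13:15.
Finn ∩ Nikolai ∩ Ugo ∩ Chen: 12:45-13:00.
No common window is at least 90 minutes long.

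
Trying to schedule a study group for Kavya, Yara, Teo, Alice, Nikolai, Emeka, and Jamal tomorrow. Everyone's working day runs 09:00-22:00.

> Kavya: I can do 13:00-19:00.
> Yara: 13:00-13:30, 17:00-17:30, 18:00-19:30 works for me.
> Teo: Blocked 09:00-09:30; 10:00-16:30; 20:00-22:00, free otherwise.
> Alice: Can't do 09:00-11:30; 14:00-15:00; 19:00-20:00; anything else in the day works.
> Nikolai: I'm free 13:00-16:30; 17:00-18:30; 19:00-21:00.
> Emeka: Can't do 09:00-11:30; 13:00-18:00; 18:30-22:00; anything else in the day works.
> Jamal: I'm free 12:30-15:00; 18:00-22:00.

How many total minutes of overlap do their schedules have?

Kavya free: 13:00-19:00.
Yara free: 13:00-13:30, 17:00-17:30, 18:00-19:30.
Teo free: 09:30-10:00, 16:30-20:00 (invert busy blocks within the working day).
Alice free: 11:30-14:00, 15:00-19:00, 20:00-22:00 (invert busy blocks within the working day).
Nikolai free: 13:00-16:30, 17:00-18:30, 19:00-21:00.
Emeka free: 11:30-13:00, 18:00-18:30 (invert busy blocks within the working day).
Jamal free: 12:30-15:00, 18:00-22:00.
Kavya ∩ Yara: 13:00-13:30, 17:00-17:30, 18:00-19:00.
Kavya ∩ Yara ∩ Teo: 17:00-17:30, 18:00-19:00.
Kavya ∩ Yara ∩ Teo ∩ Alice: 17:00-17:30, 18:00-19:00.
Kavya ∩ Yara ∩ Teo ∩ Alice ∩ Nikolai: 17:00-17:30, 18:00-18:30.
Kavya ∩ Yara ∩ Teo ∩ Alice ∩ Nikolai ∩ Emeka: 18:00-18:30.
Kavya ∩ Yara ∩ Teo ∩ Alice ∩ Nikolai ∩ Emeka ∩ Jamal: 18:00-18:30.
That's a single block of 30 minutes.

30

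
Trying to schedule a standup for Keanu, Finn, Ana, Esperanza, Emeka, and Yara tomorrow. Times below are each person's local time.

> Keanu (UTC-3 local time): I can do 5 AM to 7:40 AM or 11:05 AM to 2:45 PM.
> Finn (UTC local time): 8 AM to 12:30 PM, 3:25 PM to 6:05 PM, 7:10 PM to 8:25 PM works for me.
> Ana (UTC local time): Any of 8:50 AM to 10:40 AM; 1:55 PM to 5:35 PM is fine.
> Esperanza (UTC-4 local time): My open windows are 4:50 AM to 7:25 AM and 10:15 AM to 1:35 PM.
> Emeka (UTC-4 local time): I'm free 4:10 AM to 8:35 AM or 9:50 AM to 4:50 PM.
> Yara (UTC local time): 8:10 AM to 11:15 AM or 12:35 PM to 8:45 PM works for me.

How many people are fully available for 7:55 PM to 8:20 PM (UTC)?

Keanu in UTC: 08:00-10:40, 14:05-17:45 (add 3h to convert from UTC-3).
Finn in UTC: 08:00-12:30, 15:25-18:05, 19:10-20:25.
Ana in UTC: 08:50-10:40, 13:55-17:35.
Esperanza in UTC: 08:50-11:25, 14:15-17:35 (add 4h to convert from UTC-4).
Emeka in UTC: 08:10-12:35, 13:50-20:50 (add 4h to convert from UTC-4).
Yara in UTC: 08:10-11:15, 12:35-20:45.
Finn, Emeka, and Yara can make the full 19:55-20:20 slot — that's 3.

3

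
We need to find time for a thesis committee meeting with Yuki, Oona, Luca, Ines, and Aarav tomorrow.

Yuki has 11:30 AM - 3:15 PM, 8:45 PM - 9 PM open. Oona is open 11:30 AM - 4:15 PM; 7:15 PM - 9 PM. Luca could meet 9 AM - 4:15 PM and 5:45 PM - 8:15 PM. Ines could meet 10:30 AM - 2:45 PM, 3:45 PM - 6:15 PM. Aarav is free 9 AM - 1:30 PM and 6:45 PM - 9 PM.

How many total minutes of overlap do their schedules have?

Yuki ∩ Oona: 11:30-15:15, 20:45-21:00.
Yuki ∩ Oona ∩ Luca: 11:30-15:15.
Yuki ∩ Oona ∩ Luca ∩ Ines: 11:30-14:45.
Yuki ∩ Oona ∩ Luca ∩ Ines ∩ Aarav: 11:30-13:30.
So the common availability across everyone is 11:30-13:30.
That's a single block of 120 minutes.

120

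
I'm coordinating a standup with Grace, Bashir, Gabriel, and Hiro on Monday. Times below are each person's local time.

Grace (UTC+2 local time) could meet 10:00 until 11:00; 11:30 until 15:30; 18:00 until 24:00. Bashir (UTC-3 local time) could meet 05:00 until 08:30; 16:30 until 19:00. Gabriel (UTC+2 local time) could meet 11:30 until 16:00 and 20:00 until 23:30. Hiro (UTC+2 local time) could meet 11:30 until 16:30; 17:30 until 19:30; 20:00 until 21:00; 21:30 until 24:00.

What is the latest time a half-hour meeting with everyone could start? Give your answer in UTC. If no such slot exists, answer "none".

Grace in UTC: 08:00-09:00, 09:30-13:30, 16:00-22:00 (subtract 2h to convert from UTC+2).
Bashir in UTC: 08:00-11:30, 19:30-22:00 (add 3h to convert from UTC-3).
Gabriel in UTC: 09:30-14:00, 18:00-21:30 (subtract 2h to convert from UTC+2).
Hiro in UTC: 09:30-14:30, 15:30-17:30, 18:00-19:00, 19:30-22:00 (subtract 2h to convert from UTC+2).
Grace ∩ Bashir: 08:00-09:00, 09:30-11:30, 19:30-22:00.
Grace ∩ Bashir ∩ Gabriel: 09:30-11:30, 19:30-21:30.
Grace ∩ Bashir ∩ Gabriel ∩ Hiro: 09:30-11:30, 19:30-21:30.
The last common window of at least 30 minutes is 19:30-21:30; a 30-minute meeting can start as late as 21:00 and still end by 21:30.

21:00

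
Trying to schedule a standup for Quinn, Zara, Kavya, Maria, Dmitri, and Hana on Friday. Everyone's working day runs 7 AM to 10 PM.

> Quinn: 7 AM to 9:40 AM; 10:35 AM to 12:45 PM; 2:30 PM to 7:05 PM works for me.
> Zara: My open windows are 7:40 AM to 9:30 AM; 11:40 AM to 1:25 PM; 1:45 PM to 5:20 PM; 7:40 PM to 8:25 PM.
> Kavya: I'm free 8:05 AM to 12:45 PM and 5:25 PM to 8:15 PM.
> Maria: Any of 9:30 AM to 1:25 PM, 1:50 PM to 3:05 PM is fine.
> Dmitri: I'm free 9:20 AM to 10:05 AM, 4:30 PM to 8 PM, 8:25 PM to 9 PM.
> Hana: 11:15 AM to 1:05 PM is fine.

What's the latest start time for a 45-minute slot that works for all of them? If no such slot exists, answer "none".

none

Quinn ∩ Zara: 07:40-09:30, 11:40-12:45, 14:30-17:20.
Quinn ∩ Zara ∩ Kavya: 08:05-09:30, 11:40-12:45.
Quinn ∩ Zara ∩ Kavya ∩ Maria: 11:40-12:45.
Quinn ∩ Zara ∩ Kavya ∩ Maria ∩ Dmitri: ∅.
Quinn ∩ Zara ∩ Kavya ∩ Maria ∩ Dmitri ∩ Hana: ∅.
There is no time when everyone is free.
No common window is at least 45 minutes long.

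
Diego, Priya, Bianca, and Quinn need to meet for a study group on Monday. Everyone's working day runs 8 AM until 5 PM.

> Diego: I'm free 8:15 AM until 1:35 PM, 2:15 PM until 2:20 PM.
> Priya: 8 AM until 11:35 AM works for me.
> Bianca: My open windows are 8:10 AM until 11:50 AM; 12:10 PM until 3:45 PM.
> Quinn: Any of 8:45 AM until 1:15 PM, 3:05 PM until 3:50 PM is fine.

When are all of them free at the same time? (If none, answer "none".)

08:45-11:35

Diego ∩ Priya: 08:15-11:35.
Diego ∩ Priya ∩ Bianca: 08:15-11:35.
Diego ∩ Priya ∩ Bianca ∩ Quinn: 08:45-11:35.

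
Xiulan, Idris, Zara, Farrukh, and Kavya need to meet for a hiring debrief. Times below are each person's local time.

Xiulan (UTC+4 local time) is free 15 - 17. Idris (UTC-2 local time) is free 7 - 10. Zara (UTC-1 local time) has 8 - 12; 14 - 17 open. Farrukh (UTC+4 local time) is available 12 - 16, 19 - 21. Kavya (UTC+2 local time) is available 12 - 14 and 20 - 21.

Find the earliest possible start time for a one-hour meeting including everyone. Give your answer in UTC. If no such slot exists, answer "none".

11:00

Xiulan in UTC: 11:00-13:00 (subtract 4h to convert from UTC+4).
Idris in UTC: 09:00-12:00 (add 2h to convert from UTC-2).
Zara in UTC: 09:00-13:00, 15:00-18:00 (add 1h to convert from UTC-1).
Farrukh in UTC: 08:00-12:00, 15:00-17:00 (subtract 4h to convert from UTC+4).
Kavya in UTC: 10:00-12:00, 18:00-19:00 (subtract 2h to convert from UTC+2).
Xiulan ∩ Idris: 11:00-12:00.
Xiulan ∩ Idris ∩ Zara: 11:00-12:00.
Xiulan ∩ Idris ∩ Zara ∩ Farrukh: 11:00-12:00.
Xiulan ∩ Idris ∩ Zara ∩ Farrukh ∩ Kavya: 11:00-12:00.
The first common window of at least 60 minutes is 11:00-12:00, so the earliest start is 11:00.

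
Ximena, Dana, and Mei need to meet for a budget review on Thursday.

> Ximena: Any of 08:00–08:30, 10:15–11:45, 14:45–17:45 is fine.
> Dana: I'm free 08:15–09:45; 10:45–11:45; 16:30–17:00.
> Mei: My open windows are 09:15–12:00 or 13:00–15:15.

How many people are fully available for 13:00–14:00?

Mei can make the full 13:00-14:00 slot — that's 1.

1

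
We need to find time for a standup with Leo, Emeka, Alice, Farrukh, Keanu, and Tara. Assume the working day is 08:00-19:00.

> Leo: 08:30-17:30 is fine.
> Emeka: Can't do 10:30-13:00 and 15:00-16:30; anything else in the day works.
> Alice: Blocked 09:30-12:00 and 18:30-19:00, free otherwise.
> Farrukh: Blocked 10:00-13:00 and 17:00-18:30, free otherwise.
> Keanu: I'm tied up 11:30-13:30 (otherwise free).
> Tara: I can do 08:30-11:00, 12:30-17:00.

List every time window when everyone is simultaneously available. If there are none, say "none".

08:30-09:30, 13:30-15:00, 16:30-17:00

Leo free: 08:30-17:30.
Emeka free: 08:00-10:30, 13:00-15:00, 16:30-19:00 (invert busy blocks within the working day).
Alice free: 08:00-09:30, 12:00-18:30 (invert busy blocks within the working day).
Farrukh free: 08:00-10:00, 13:00-17:00, 18:30-19:00 (invert busy blocks within the working day).
Keanu free: 08:00-11:30, 13:30-19:00 (invert busy blocks within the working day).
Tara free: 08:30-11:00, 12:30-17:00.
Leo ∩ Emeka: 08:30-10:30, 13:00-15:00, 16:30-17:30.
Leo ∩ Emeka ∩ Alice: 08:30-09:30, 13:00-15:00, 16:30-17:30.
Leo ∩ Emeka ∩ Alice ∩ Farrukh: 08:30-09:30, 13:00-15:00, 16:30-17:00.
Leo ∩ Emeka ∩ Alice ∩ Farrukh ∩ Keanu: 08:30-09:30, 13:30-15:00, 16:30-17:00.
Leo ∩ Emeka ∩ Alice ∩ Farrukh ∩ Keanu ∩ Tara: 08:30-09:30, 13:30-15:00, 16:30-17:00.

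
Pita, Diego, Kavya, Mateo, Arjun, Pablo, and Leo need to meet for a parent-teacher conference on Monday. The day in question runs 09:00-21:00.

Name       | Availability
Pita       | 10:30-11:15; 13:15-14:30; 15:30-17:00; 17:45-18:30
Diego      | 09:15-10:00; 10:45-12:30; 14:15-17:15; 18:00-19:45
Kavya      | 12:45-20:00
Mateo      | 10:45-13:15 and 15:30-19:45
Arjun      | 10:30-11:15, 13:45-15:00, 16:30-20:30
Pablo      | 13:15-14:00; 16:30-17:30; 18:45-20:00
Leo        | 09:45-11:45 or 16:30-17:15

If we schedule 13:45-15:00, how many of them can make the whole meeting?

2

Kavya and Arjun can make the full 13:45-15:00 slot — that's 2.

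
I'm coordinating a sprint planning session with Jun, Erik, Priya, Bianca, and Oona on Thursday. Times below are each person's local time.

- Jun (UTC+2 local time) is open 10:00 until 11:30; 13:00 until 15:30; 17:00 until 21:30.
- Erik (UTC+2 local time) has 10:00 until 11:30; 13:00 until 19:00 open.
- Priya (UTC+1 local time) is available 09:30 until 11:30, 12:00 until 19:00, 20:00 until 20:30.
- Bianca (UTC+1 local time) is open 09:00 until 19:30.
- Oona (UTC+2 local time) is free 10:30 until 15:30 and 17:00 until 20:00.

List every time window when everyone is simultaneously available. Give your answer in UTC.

08:30-09:30, 11:00-13:30, 15:00-17:00

Jun in UTC: 08:00-09:30, 11:00-13:30, 15:00-19:30 (subtract 2h to convert from UTC+2).
Erik in UTC: 08:00-09:30, 11:00-17:00 (subtract 2h to convert from UTC+2).
Priya in UTC: 08:30-10:30, 11:00-18:00, 19:00-19:30 (subtract 1h to convert from UTC+1).
Bianca in UTC: 08:00-18:30 (subtract 1h to convert from UTC+1).
Oona in UTC: 08:30-13:30, 15:00-18:00 (subtract 2h to convert from UTC+2).
Jun ∩ Erik: 08:00-09:30, 11:00-13:30, 15:00-17:00.
Jun ∩ Erik ∩ Priya: 08:30-09:30, 11:00-13:30, 15:00-17:00.
Jun ∩ Erik ∩ Priya ∩ Bianca: 08:30-09:30, 11:00-13:30, 15:00-17:00.
Jun ∩ Erik ∩ Priya ∩ Bianca ∩ Oona: 08:30-09:30, 11:00-13:30, 15:00-17:00.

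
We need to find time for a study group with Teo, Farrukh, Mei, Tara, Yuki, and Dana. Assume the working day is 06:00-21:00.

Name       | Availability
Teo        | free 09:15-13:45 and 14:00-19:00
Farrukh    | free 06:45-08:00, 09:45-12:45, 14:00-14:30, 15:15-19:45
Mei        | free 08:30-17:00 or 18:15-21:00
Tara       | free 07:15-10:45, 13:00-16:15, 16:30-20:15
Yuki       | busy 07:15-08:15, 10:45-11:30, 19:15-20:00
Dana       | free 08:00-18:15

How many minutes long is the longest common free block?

60

Teo free: 09:15-13:45, 14:00-19:00.
Farrukh free: 06:45-08:00, 09:45-12:45, 14:00-14:30, 15:15-19:45.
Mei free: 08:30-17:00, 18:15-21:00.
Tara free: 07:15-10:45, 13:00-16:15, 16:30-20:15.
Yuki free: 06:00-07:15, 08:15-10:45, 11:30-19:15, 20:00-21:00 (invert busy blocks within the working day).
Dana free: 08:00-18:15.
Teo ∩ Farrukh: 09:45-12:45, 14:00-14:30, 15:15-19:00.
Teo ∩ Farrukh ∩ Mei: 09:45-12:45, 14:00-14:30, 15:15-17:00, 18:15-19:00.
Teo ∩ Farrukh ∩ Mei ∩ Tara: 09:45-10:45, 14:00-14:30, 15:15-16:15, 16:30-17:00, 18:15-19:00.
Teo ∩ Farrukh ∩ Mei ∩ Tara ∩ Yuki: 09:45-10:45, 14:00-14:30, 15:15-16:15, 16:30-17:00, 18:15-19:00.
Teo ∩ Farrukh ∩ Mei ∩ Tara ∩ Yuki ∩ Dana: 09:45-10:45, 14:00-14:30, 15:15-16:15, 16:30-17:00.
The longest is 09:45-10:45 at 60 minutes.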